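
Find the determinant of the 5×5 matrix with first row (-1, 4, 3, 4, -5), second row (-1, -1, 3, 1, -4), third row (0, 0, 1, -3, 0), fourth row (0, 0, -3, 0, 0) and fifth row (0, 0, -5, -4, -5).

The matrix is block upper-triangular with a 2×2 block and a 3×3 block on the diagonal, so its determinant equals the product of the determinants of the diagonal blocks.
det of the 2×2 block = 5
det of the 3×3 block = 45
det = (5)·(45) = 225

The determinant is 225.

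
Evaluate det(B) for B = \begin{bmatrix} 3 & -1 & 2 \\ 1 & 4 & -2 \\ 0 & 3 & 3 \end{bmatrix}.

Expand along column 1:
  + 3 · |4 -2; 3 3| = 3·(12 − (-6)) = 54
  − 1 · |-1 2; 3 3| = −1·(-3 − 6) = 9
Sum: (54) + (9) = 63

|B| = 63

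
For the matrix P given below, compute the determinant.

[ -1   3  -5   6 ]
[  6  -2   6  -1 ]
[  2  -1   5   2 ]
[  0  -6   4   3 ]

Expand along row 4 (it has 1 zero):
  + (-6) · M_42   where M_42 = det([-1 -5 6; 6 6 -1; 2 5 2]) = 161
  − (4) · M_43   where M_43 = det([-1 3 6; 6 -2 -1; 2 -1 2]) = -49
  + (3) · M_44   where M_44 = det([-1 3 -5; 6 -2 6; 2 -1 5]) = -40
det = (+1)·(-6)·(161) + (-1)·(4)·(-49) + (+1)·(3)·(-40) = -890

-890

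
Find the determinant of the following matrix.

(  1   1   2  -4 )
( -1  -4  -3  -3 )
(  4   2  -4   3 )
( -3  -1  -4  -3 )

Expand along row 1:
  + (1) · M_11   where M_11 = det([-4 -3 -3; 2 -4 3; -1 -4 -3]) = -69
  − (1) · M_12   where M_12 = det([-1 -3 -3; 4 -4 3; -3 -4 -3]) = 51
  + (2) · M_13   where M_13 = det([-1 -4 -3; 4 2 3; -3 -1 -3]) = -15
  − (-4) · M_14   where M_14 = det([-1 -4 -3; 4 2 -4; -3 -1 -4]) = -106
det = (+1)·(1)·(-69) + (-1)·(1)·(51) + (+1)·(2)·(-15) + (-1)·(-4)·(-106) = -574

-574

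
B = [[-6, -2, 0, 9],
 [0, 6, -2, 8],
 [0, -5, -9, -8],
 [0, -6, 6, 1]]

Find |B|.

|B| = 3264

Expand along column 1 (it has 3 zeros):
  + (-6) · M_11   where M_11 = det([6 -2 8; -5 -9 -8; -6 6 1]) = -544
det = (+1)·(-6)·(-544) = 3264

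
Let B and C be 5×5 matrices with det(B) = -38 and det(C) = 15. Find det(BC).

|BC| = -570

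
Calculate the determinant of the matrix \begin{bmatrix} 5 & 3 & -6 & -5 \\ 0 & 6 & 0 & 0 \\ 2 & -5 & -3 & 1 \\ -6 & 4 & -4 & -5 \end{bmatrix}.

Expand along row 2 (it has 3 zeros):
  + (6) · M_22   where M_22 = det([5 -6 -5; 2 -3 1; -6 -4 -5]) = 201
det = (+1)·(6)·(201) = 1206

1206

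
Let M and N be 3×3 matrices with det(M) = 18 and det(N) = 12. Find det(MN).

det(MN) = det(M)·det(N) = (18)·(12) = 216

|MN| = 216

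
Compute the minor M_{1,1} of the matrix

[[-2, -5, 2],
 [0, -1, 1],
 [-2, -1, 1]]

The minor is 0.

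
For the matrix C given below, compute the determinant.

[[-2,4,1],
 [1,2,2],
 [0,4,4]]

det(C) = -12

Expand along column 1:
  + (-2) · |2 2; 4 4| = (-2)·(8 − 8) = 0
  − 1 · |4 1; 4 4| = −1·(16 − 4) = -12
Sum: (0) + (-12) = -12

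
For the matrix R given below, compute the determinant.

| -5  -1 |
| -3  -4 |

det(R) = (-5)·(-4) − (-1)·(-3) = 20 − 3 = 17

|R| = 17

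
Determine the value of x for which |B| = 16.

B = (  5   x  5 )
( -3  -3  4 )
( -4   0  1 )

x = -7

Expanding along the row containing x, det(B) is linear in x: det(B) = (-13)·x + (-75).
Set (-13)·x + (-75) = 16  ⇒  (-13)·x = 91  ⇒  x = -7.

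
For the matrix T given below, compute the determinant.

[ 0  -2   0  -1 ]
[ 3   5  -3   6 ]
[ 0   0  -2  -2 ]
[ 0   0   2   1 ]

T is block upper-triangular with a 2×2 block and a 2×2 block on the diagonal, so its determinant equals the product of the determinants of the diagonal blocks.
det of the 2×2 block = 6
det of the 2×2 block = 2
det = (6)·(2) = 12

The determinant is 12.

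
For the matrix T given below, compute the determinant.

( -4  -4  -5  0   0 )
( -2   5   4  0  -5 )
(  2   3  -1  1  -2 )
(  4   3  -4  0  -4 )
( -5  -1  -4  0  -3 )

Expand along column 4 (it has 4 zeros):
  − (1) · M_34   where M_34 = det([-4 -4 -5 0; -2 5 4 -5; 4 3 -4 -4; -5 -1 -4 -3]) = 161
det = (-1)·(1)·(161) = -161

-161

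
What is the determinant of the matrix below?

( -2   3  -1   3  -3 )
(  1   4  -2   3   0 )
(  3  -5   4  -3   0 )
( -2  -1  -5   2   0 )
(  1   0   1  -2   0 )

Expand along column 5 (it has 4 zeros):
  + (-3) · M_15   where M_15 = det([1 4 -2 3; 3 -5 4 -3; -2 -1 -5 2; 1 0 1 -2]) = -147
det = (+1)·(-3)·(-147) = 441

441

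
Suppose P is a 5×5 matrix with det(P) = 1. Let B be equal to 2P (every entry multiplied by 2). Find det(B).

For a 5×5 matrix, det(2P) = 2^5·det(P) = 32·det(P).
det(B) = (32)·(1) = 32

|B| = 32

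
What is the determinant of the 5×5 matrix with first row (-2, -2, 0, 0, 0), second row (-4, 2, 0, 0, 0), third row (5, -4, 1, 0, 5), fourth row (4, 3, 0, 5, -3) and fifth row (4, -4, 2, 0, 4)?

The matrix is block lower-triangular with a 2×2 block and a 3×3 block on the diagonal, so its determinant equals the product of the determinants of the diagonal blocks.
det of the 2×2 block = -12
det of the 3×3 block = -30
det = (-12)·(-30) = 360

360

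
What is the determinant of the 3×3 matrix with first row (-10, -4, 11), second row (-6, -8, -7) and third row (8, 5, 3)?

Expand along column 1:
  + (-10) · |-8 -7; 5 3| = (-10)·(-24 − (-35)) = -110
  − (-6) · |-4 11; 5 3| = −(-6)·(-12 − 55) = -402
  + 8 · |-4 11; -8 -7| = 8·(28 − (-88)) = 928
Sum: (-110) + (-402) + (928) = 416

416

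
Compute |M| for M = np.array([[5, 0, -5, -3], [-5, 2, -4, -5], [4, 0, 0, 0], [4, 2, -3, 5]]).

|M| = 376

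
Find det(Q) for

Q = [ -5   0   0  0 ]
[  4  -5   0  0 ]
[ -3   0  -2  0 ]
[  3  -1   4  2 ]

|Q| = -100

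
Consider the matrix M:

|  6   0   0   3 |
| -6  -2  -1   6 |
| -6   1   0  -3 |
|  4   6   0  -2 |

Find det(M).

-24

Expand along column 3 (it has 3 zeros):
  − (-1) · M_23   where M_23 = det([6 0 3; -6 1 -3; 4 6 -2]) = -24
det = (-1)·(-1)·(-24) = -24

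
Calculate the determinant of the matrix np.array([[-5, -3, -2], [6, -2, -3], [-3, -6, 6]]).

Expand along column 1:
  + (-5) · |-2 -3; -6 6| = (-5)·(-12 − 18) = 150
  − 6 · |-3 -2; -6 6| = −6·(-18 − 12) = 180
  + (-3) · |-3 -2; -2 -3| = (-3)·(9 − 4) = -15
Sum: (150) + (180) + (-15) = 315

The determinant is 315.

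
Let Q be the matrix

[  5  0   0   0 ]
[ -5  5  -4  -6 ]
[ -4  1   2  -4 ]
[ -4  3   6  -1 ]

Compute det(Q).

770

Expand along row 1 (it has 3 zeros):
  + (5) · M_11   where M_11 = det([5 -4 -6; 1 2 -4; 3 6 -1]) = 154
det = (+1)·(5)·(154) = 770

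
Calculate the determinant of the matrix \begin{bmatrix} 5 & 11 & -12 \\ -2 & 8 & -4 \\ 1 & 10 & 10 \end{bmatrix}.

Expand along column 1:
  + 5 · |8 -4; 10 10| = 5·(80 − (-40)) = 600
  − (-2) · |11 -12; 10 10| = −(-2)·(110 − (-120)) = 460
  + 1 · |11 -12; 8 -4| = 1·(-44 − (-96)) = 52
Sum: (600) + (460) + (52) = 1112

1112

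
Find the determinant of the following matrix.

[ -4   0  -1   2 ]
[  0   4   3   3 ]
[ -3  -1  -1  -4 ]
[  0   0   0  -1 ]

Expand along row 4 (it has 3 zeros):
  + (-1) · M_44   where M_44 = det([-4 0 -1; 0 4 3; -3 -1 -1]) = -8
det = (+1)·(-1)·(-8) = 8

8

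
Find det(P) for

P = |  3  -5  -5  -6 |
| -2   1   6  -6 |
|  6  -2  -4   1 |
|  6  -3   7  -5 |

Expand along row 1:
  + (3) · M_11   where M_11 = det([1 6 -6; -2 -4 1; -3 7 -5]) = 91
  − (-5) · M_12   where M_12 = det([-2 6 -6; 6 -4 1; 6 7 -5]) = -206
  + (-5) · M_13   where M_13 = det([-2 1 -6; 6 -2 1; 6 -3 -5]) = 46
  − (-6) · M_14   where M_14 = det([-2 1 6; 6 -2 -4; 6 -3 7]) = -50
det = (+1)·(3)·(91) + (-1)·(-5)·(-206) + (+1)·(-5)·(46) + (-1)·(-6)·(-50) = -1287

The determinant is -1287.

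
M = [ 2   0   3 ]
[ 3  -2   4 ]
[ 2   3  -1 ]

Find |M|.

|M| = 19

Expand along row 1:
  + 2 · |-2 4; 3 -1| = 2·(2 − 12) = -20
  + 3 · |3 -2; 2 3| = 3·(9 − (-4)) = 39
Sum: (-20) + (39) = 19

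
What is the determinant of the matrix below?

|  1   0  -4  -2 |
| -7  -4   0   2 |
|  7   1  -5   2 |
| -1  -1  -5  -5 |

152

Expand along row 1 (it has 1 zero):
  + (1) · M_11   where M_11 = det([-4 0 2; 1 -5 2; -1 -5 -5]) = -160
  + (-4) · M_13   where M_13 = det([-7 -4 2; 7 1 2; -1 -1 -5]) = -123
  − (-2) · M_14   where M_14 = det([-7 -4 0; 7 1 -5; -1 -1 -5]) = -90
det = (+1)·(1)·(-160) + (+1)·(-4)·(-123) + (-1)·(-2)·(-90) = 152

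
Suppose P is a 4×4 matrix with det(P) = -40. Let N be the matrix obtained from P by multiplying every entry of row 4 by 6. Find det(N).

The determinant is -240.

Scaling one row by 6 multiplies the determinant by 6.
det(N) = (6)·(-40) = -240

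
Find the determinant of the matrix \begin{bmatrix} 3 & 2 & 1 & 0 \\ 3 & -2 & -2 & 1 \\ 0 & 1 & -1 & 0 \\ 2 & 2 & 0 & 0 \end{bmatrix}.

0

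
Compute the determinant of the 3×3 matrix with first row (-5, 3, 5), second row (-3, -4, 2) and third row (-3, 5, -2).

Expand along row 1:
  + (-5) · |-4 2; 5 -2| = (-5)·(8 − 10) = 10
  − 3 · |-3 2; -3 -2| = −3·(6 − (-6)) = -36
  + 5 · |-3 -4; -3 5| = 5·(-15 − 12) = -135
Sum: (10) + (-36) + (-135) = -161

-161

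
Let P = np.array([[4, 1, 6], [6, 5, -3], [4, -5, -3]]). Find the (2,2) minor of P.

Delete row 2 and column 2; the remaining 2×2 submatrix is [4 6; 4 -3].
Its determinant is 4·(-3) − 6·4 = -36.

-36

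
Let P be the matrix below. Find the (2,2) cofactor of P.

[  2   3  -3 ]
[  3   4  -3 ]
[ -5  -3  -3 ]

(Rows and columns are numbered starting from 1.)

-21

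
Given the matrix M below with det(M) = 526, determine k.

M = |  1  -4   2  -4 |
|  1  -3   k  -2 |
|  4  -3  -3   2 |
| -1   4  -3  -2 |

8

Expanding along the column containing k, det(M) is linear in k: det(M) = (78)·k + (-98).
Set (78)·k + (-98) = 526  ⇒  (78)·k = 624  ⇒  k = 8.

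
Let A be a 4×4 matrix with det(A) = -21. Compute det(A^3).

-9261

det(A^3) = (det A)^3 = (-21)^3 = -9261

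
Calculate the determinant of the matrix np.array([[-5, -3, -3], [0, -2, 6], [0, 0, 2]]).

The matrix is upper triangular, so the determinant is the product of the diagonal entries:
det = (-5) · (-2) · (2) = 20

20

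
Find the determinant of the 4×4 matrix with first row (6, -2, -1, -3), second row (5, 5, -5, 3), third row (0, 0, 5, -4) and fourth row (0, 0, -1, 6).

The determinant is 1040.

The matrix is block upper-triangular with a 2×2 block and a 2×2 block on the diagonal, so its determinant equals the product of the determinants of the diagonal blocks.
det of the 2×2 block = 40
det of the 2×2 block = 26
det = (40)·(26) = 1040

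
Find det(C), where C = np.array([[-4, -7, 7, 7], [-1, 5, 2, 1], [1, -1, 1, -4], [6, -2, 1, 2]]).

Expand along row 1:
  + (-4) · M_11   where M_11 = det([5 2 1; -1 1 -4; -2 1 2]) = 51
  − (-7) · M_12   where M_12 = det([-1 2 1; 1 1 -4; 6 1 2]) = -63
  + (7) · M_13   where M_13 = det([-1 5 1; 1 -1 -4; 6 -2 2]) = -116
  − (7) · M_14   where M_14 = det([-1 5 2; 1 -1 1; 6 -2 1]) = 32
det = (+1)·(-4)·(51) + (-1)·(-7)·(-63) + (+1)·(7)·(-116) + (-1)·(7)·(32) = -1681

The determinant is -1681.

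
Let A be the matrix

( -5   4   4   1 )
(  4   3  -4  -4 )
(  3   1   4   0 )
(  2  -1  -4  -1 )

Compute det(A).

Expand along row 3 (it has 1 zero):
  + (3) · M_31   where M_31 = det([4 4 1; 3 -4 -4; -1 -4 -1]) = -36
  − (1) · M_32   where M_32 = det([-5 4 1; 4 -4 -4; 2 -4 -1]) = 36
  + (4) · M_33   where M_33 = det([-5 4 1; 4 3 -4; 2 -1 -1]) = 9
det = (+1)·(3)·(-36) + (-1)·(1)·(36) + (+1)·(4)·(9) = -108

-108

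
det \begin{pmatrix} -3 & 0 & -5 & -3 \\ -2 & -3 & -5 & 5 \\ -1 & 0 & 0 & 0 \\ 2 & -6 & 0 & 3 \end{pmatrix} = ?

Expand along row 3 (it has 3 zeros):
  + (-1) · M_31   where M_31 = det([0 -5 -3; -3 -5 5; -6 0 3]) = 195
det = (+1)·(-1)·(195) = -195

-195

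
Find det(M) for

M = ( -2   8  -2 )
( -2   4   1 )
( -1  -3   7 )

det(M) = 22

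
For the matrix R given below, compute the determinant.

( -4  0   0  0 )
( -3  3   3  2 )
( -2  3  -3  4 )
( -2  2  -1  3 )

Expand along row 1 (it has 3 zeros):
  + (-4) · M_11   where M_11 = det([3 3 2; 3 -3 4; 2 -1 3]) = -12
det = (+1)·(-4)·(-12) = 48

The determinant is 48.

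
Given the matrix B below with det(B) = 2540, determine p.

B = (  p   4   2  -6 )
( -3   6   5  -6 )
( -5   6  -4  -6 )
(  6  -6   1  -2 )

Expanding along the column containing p, det(B) is linear in p: det(B) = (432)·p + (812).
Set (432)·p + (812) = 2540  ⇒  (432)·p = 1728  ⇒  p = 4.

p = 4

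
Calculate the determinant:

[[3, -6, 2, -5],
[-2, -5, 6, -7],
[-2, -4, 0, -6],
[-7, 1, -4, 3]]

916

Expand along row 3 (it has 1 zero):
  + (-2) · M_31   where M_31 = det([-6 2 -5; -5 6 -7; 1 -4 3]) = 6
  − (-4) · M_32   where M_32 = det([3 2 -5; -2 6 -7; -7 -4 3]) = -170
  − (-6) · M_34   where M_34 = det([3 -6 2; -2 -5 6; -7 1 -4]) = 268
det = (+1)·(-2)·(6) + (-1)·(-4)·(-170) + (-1)·(-6)·(268) = 916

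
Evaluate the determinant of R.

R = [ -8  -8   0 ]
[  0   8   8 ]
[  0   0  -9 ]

The determinant is 576.

R is upper triangular, so det(R) is the product of the diagonal entries:
det = (-8) · (8) · (-9) = 576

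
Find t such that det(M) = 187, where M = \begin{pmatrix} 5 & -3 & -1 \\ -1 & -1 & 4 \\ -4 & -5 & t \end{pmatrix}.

-5

Expanding along the column containing t, det(M) is linear in t: det(M) = (-8)·t + (147).
Set (-8)·t + (147) = 187  ⇒  (-8)·t = 40  ⇒  t = -5.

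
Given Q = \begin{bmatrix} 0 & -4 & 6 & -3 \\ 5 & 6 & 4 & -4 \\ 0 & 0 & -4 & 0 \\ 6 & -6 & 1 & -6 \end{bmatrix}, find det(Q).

det(Q) = -696

Expand along row 3 (it has 3 zeros):
  + (-4) · M_33   where M_33 = det([0 -4 -3; 5 6 -4; 6 -6 -6]) = 174
det = (+1)·(-4)·(174) = -696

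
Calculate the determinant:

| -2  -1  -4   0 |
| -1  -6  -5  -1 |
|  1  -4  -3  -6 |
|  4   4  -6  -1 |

Expand along row 1 (it has 1 zero):
  + (-2) · M_11   where M_11 = det([-6 -5 -1; -4 -3 -6; 4 -6 -1]) = 302
  − (-1) · M_12   where M_12 = det([-1 -5 -1; 1 -3 -6; 4 -6 -1]) = 142
  + (-4) · M_13   where M_13 = det([-1 -6 -1; 1 -4 -6; 4 4 -1]) = 90
det = (+1)·(-2)·(302) + (-1)·(-1)·(142) + (+1)·(-4)·(90) = -822

-822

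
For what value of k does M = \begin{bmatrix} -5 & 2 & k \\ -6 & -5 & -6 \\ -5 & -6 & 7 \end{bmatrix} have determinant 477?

-2

Expanding along the row containing k, det(M) is linear in k: det(M) = (11)·k + (499).
Set (11)·k + (499) = 477  ⇒  (11)·k = -22  ⇒  k = -2.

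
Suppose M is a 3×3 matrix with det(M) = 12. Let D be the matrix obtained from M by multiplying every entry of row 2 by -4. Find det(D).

Scaling one row by -4 multiplies the determinant by -4.
det(D) = (-4)·(12) = -48

-48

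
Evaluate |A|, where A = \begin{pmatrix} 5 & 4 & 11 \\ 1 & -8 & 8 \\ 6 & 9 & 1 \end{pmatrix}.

The determinant is 415.

Expand along column 1:
  + 5 · |-8 8; 9 1| = 5·(-8 − 72) = -400
  − 1 · |4 11; 9 1| = −1·(4 − 99) = 95
  + 6 · |4 11; -8 8| = 6·(32 − (-88)) = 720
Sum: (-400) + (95) + (720) = 415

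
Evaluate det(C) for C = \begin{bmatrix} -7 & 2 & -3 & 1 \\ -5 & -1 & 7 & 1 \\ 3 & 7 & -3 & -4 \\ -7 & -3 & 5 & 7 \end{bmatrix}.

|C| = 1840

Expand along row 1:
  + (-7) · M_11   where M_11 = det([-1 7 1; 7 -3 -4; -3 5 7]) = -232
  − (2) · M_12   where M_12 = det([-5 7 1; 3 -3 -4; -7 5 7]) = 48
  + (-3) · M_13   where M_13 = det([-5 -1 1; 3 7 -4; -7 -3 7]) = -152
  − (1) · M_14   where M_14 = det([-5 -1 7; 3 7 -3; -7 -3 5]) = 144
det = (+1)·(-7)·(-232) + (-1)·(2)·(48) + (+1)·(-3)·(-152) + (-1)·(1)·(144) = 1840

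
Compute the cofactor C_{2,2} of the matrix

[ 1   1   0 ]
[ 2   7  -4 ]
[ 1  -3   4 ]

4

Delete row 2 and column 2; the remaining 2×2 submatrix is [1 0; 1 4].
Its determinant is 1·4 − 0·1 = 4.
The cofactor carries sign (−1)^(2+2) = +1, so C_{2,2} = +(4) = 4.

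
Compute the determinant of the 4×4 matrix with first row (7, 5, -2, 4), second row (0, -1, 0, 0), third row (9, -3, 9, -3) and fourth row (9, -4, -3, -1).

522

Expand along row 2 (it has 3 zeros):
  + (-1) · M_22   where M_22 = det([7 -2 4; 9 9 -3; 9 -3 -1]) = -522
det = (+1)·(-1)·(-522) = 522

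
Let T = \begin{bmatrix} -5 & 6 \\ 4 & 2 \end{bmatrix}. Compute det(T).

det(T) = (-5)·2 − 6·4 = -10 − 24 = -34

The determinant is -34.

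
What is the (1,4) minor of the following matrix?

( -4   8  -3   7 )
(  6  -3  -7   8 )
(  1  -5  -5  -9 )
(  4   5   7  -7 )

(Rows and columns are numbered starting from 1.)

Delete row 1 and column 4; the remaining 3×3 submatrix is [6 -3 -7; 1 -5 -5; 4 5 7].
Its determinant is -154.

-154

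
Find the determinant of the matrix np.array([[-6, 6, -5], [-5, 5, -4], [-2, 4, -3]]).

Expand along row 1:
  + (-6) · |5 -4; 4 -3| = (-6)·(-15 − (-16)) = -6
  − 6 · |-5 -4; -2 -3| = −6·(15 − 8) = -42
  + (-5) · |-5 5; -2 4| = (-5)·(-20 − (-10)) = 50
Sum: (-6) + (-42) + (50) = 2

The determinant is 2.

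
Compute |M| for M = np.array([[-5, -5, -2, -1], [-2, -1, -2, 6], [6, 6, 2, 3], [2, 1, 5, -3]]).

Expand along row 1:
  + (-5) · M_11   where M_11 = det([-1 -2 6; 6 2 3; 1 5 -3]) = 147
  − (-5) · M_12   where M_12 = det([-2 -2 6; 6 2 3; 2 5 -3]) = 150
  + (-2) · M_13   where M_13 = det([-2 -1 6; 6 6 3; 2 1 -3]) = -18
  − (-1) · M_14   where M_14 = det([-2 -1 -2; 6 6 2; 2 1 5]) = -18
det = (+1)·(-5)·(147) + (-1)·(-5)·(150) + (+1)·(-2)·(-18) + (-1)·(-1)·(-18) = 33

33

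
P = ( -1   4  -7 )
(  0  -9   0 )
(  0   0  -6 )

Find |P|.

The determinant is -54.

P is upper triangular, so det(P) is the product of the diagonal entries:
det = (-1) · (-9) · (-6) = -54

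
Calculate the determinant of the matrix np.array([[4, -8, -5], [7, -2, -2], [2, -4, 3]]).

Expand along row 1:
  + 4 · |-2 -2; -4 3| = 4·(-6 − 8) = -56
  − (-8) · |7 -2; 2 3| = −(-8)·(21 − (-4)) = 200
  + (-5) · |7 -2; 2 -4| = (-5)·(-28 − (-4)) = 120
Sum: (-56) + (200) + (120) = 264

264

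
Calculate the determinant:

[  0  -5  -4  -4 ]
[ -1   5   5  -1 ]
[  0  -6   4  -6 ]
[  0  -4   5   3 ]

-322

Expand along column 1 (it has 3 zeros):
  − (-1) · M_21   where M_21 = det([-5 -4 -4; -6 4 -6; -4 5 3]) = -322
det = (-1)·(-1)·(-322) = -322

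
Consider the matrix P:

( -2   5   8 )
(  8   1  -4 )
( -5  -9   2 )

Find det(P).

Expand along row 1:
  + (-2) · |1 -4; -9 2| = (-2)·(2 − 36) = 68
  − 5 · |8 -4; -5 2| = −5·(16 − 20) = 20
  + 8 · |8 1; -5 -9| = 8·(-72 − (-5)) = -536
Sum: (68) + (20) + (-536) = -448

-448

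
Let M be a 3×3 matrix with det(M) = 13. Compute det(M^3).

2197

det(M^3) = (det M)^3 = (13)^3 = 2197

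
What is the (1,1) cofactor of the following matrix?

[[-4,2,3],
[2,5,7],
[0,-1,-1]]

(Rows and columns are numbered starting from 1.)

The cofactor is 2.

Delete row 1 and column 1; the remaining 2×2 submatrix is [5 7; -1 -1].
Its determinant is 5·(-1) − 7·(-1) = 2.
The cofactor carries sign (−1)^(1+1) = +1, so C_{1,1} = +(2) = 2.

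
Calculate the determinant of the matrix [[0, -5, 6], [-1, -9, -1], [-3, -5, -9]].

Expand along row 1:
  − (-5) · |-1 -1; -3 -9| = −(-5)·(9 − 3) = 30
  + 6 · |-1 -9; -3 -5| = 6·(5 − 27) = -132
Sum: (30) + (-132) = -102

-102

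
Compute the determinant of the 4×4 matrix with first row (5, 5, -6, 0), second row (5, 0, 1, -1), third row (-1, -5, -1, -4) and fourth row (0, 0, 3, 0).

The determinant is -240.

Expand along row 4 (it has 3 zeros):
  − (3) · M_43   where M_43 = det([5 5 0; 5 0 -1; -1 -5 -4]) = 80
det = (-1)·(3)·(80) = -240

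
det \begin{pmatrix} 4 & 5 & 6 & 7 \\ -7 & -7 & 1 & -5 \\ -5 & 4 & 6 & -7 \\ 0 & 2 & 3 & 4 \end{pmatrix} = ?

The determinant is -1275.

Expand along row 4 (it has 1 zero):
  + (2) · M_42   where M_42 = det([4 6 7; -7 1 -5; -5 6 -7]) = -311
  − (3) · M_43   where M_43 = det([4 5 7; -7 -7 -5; -5 4 -7]) = -285
  + (4) · M_44   where M_44 = det([4 5 6; -7 -7 1; -5 4 6]) = -377
det = (+1)·(2)·(-311) + (-1)·(3)·(-285) + (+1)·(4)·(-377) = -1275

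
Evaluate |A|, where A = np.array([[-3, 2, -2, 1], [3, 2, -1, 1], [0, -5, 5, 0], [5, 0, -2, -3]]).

-40

Expand along row 3 (it has 2 zeros):
  − (-5) · M_32   where M_32 = det([-3 -2 1; 3 -1 1; 5 -2 -3]) = -44
  + (5) · M_33   where M_33 = det([-3 2 1; 3 2 1; 5 0 -3]) = 36
det = (-1)·(-5)·(-44) + (+1)·(5)·(36) = -40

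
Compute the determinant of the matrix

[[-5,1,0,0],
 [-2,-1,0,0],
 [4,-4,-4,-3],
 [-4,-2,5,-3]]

189

The matrix is block lower-triangular with a 2×2 block and a 2×2 block on the diagonal, so its determinant equals the product of the determinants of the diagonal blocks.
det of the 2×2 block = 7
det of the 2×2 block = 27
det = (7)·(27) = 189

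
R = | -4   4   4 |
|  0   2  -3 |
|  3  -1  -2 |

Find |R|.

|R| = -32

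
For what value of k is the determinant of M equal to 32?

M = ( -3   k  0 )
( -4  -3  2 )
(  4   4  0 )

1

Expanding along the row containing k, det(M) is linear in k: det(M) = (8)·k + (24).
Set (8)·k + (24) = 32  ⇒  (8)·k = 8  ⇒  k = 1.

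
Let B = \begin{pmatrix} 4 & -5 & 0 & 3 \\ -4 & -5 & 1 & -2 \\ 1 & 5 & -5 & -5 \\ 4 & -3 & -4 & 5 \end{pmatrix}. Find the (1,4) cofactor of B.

Delete row 1 and column 4; the remaining 3×3 submatrix is [-4 -5 1; 1 5 -5; 4 -3 -4].
Its determinant is 197.
The cofactor carries sign (−1)^(1+4) = −1, so C_{1,4} = −(197) = -197.

-197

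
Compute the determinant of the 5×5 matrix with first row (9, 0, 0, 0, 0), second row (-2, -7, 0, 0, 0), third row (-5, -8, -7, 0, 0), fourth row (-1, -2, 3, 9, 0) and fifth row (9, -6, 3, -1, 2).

7938

The matrix is lower triangular, so the determinant is the product of the diagonal entries:
det = (9) · (-7) · (-7) · (9) · (2) = 7938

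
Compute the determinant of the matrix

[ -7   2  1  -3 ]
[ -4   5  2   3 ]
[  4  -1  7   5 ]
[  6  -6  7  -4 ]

1064

Expand along row 1:
  + (-7) · M_11   where M_11 = det([5 2 3; -1 7 5; -6 7 -4]) = -278
  − (2) · M_12   where M_12 = det([-4 2 3; 4 7 5; 6 7 -4]) = 302
  + (1) · M_13   where M_13 = det([-4 5 3; 4 -1 5; 6 -6 -4]) = 40
  − (-3) · M_14   where M_14 = det([-4 5 2; 4 -1 7; 6 -6 7]) = -106
det = (+1)·(-7)·(-278) + (-1)·(2)·(302) + (+1)·(1)·(40) + (-1)·(-3)·(-106) = 1064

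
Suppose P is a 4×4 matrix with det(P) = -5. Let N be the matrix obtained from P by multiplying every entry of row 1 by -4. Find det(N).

Scaling one row by -4 multiplies the determinant by -4.
det(N) = (-4)·(-5) = 20

det(N) = 20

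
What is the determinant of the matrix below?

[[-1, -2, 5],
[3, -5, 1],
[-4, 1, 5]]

-21

Expand along column 1:
  + (-1) · |-5 1; 1 5| = (-1)·(-25 − 1) = 26
  − 3 · |-2 5; 1 5| = −3·(-10 − 5) = 45
  + (-4) · |-2 5; -5 1| = (-4)·(-2 − (-25)) = -92
Sum: (26) + (45) + (-92) = -21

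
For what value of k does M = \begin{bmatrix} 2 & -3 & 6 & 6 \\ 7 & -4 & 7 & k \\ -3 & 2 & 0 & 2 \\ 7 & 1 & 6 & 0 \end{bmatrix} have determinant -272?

Expanding along the column containing k, det(M) is linear in k: det(M) = (-132)·k + (388).
Set (-132)·k + (388) = -272  ⇒  (-132)·k = -660  ⇒  k = 5.

k = 5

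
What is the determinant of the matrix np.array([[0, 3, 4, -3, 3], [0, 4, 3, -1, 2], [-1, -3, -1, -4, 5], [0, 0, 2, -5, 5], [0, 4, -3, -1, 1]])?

Expand along column 1 (it has 4 zeros):
  + (-1) · M_31   where M_31 = det([3 4 -3 3; 4 3 -1 2; 0 2 -5 5; 4 -3 -1 1]) = -107
det = (+1)·(-1)·(-107) = 107

The determinant is 107.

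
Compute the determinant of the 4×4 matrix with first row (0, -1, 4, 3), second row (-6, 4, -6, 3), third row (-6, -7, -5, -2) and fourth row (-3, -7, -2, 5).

1917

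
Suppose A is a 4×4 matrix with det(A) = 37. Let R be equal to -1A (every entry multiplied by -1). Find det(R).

|R| = 37

For a 4×4 matrix, det(-1A) = (-1)^4·det(A) = 1·det(A).
det(R) = (1)·(37) = 37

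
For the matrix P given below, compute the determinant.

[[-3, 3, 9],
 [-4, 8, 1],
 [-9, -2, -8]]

783

Expand along column 1:
  + (-3) · |8 1; -2 -8| = (-3)·(-64 − (-2)) = 186
  − (-4) · |3 9; -2 -8| = −(-4)·(-24 − (-18)) = -24
  + (-9) · |3 9; 8 1| = (-9)·(3 − 72) = 621
Sum: (186) + (-24) + (621) = 783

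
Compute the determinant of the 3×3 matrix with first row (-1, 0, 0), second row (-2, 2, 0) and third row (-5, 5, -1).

The matrix is lower triangular, so the determinant is the product of the diagonal entries:
det = (-1) · (2) · (-1) = 2

The determinant is 2.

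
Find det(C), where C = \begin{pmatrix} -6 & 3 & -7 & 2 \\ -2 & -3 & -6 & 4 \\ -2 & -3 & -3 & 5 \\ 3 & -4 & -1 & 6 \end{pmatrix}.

The determinant is 407.

Expand along row 1:
  + (-6) · M_11   where M_11 = det([-3 -6 4; -3 -3 5; -4 -1 6]) = 15
  − (3) · M_12   where M_12 = det([-2 -6 4; -2 -3 5; 3 -1 6]) = -92
  + (-7) · M_13   where M_13 = det([-2 -3 4; -2 -3 5; 3 -4 6]) = -17
  − (2) · M_14   where M_14 = det([-2 -3 -6; -2 -3 -3; 3 -4 -1]) = -51
det = (+1)·(-6)·(15) + (-1)·(3)·(-92) + (+1)·(-7)·(-17) + (-1)·(2)·(-51) = 407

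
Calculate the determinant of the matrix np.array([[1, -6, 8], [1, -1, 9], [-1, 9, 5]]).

62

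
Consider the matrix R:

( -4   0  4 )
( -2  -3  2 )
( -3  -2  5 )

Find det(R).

Expand along column 2:
  + (-3) · |-4 4; -3 5| = (-3)·(-20 − (-12)) = 24
  − (-2) · |-4 4; -2 2| = −(-2)·(-8 − (-8)) = 0
Sum: (24) + (0) = 24

|R| = 24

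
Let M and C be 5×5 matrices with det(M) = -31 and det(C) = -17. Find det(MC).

det(MC) = det(M)·det(C) = (-31)·(-17) = 527

The determinant is 527.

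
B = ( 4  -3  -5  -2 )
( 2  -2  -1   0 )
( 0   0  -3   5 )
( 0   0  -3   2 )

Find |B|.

B is block upper-triangular with a 2×2 block and a 2×2 block on the diagonal, so its determinant equals the product of the determinants of the diagonal blocks.
det of the 2×2 block = -2
det of the 2×2 block = 9
det = (-2)·(9) = -18

-18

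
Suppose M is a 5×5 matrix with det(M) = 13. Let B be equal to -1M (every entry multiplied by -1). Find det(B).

For a 5×5 matrix, det(-1M) = (-1)^5·det(M) = -1·det(M).
det(B) = (-1)·(13) = -13

|B| = -13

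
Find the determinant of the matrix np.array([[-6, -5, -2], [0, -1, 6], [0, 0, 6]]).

36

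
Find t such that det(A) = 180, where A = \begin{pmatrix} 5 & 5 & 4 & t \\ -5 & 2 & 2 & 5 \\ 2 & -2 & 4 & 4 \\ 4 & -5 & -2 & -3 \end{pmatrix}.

Expanding along the row containing t, det(A) is linear in t: det(A) = (84)·t + (96).
Set (84)·t + (96) = 180  ⇒  (84)·t = 84  ⇒  t = 1.

t = 1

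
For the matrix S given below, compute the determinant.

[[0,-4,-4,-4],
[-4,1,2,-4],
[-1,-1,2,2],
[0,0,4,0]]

det(S) = 272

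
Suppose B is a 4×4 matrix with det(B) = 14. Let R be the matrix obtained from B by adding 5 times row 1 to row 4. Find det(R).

|R| = 14

Adding a multiple of one row to another leaves the determinant unchanged.
det(R) = (1)·(14) = 14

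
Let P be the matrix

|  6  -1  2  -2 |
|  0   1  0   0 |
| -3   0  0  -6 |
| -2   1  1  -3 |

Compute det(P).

|P| = 48

Expand along row 2 (it has 3 zeros):
  + (1) · M_22   where M_22 = det([6 2 -2; -3 0 -6; -2 1 -3]) = 48
det = (+1)·(1)·(48) = 48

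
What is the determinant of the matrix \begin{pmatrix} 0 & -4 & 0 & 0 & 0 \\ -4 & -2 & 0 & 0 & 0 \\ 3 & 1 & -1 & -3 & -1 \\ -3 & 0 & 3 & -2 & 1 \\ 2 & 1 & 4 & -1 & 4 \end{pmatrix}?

The matrix is block lower-triangular with a 2×2 block and a 3×3 block on the diagonal, so its determinant equals the product of the determinants of the diagonal blocks.
det of the 2×2 block = -16
det of the 3×3 block = 26
det = (-16)·(26) = -416

-416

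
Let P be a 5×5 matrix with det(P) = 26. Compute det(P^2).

det(P^2) = (det P)^2 = (26)^2 = 676

676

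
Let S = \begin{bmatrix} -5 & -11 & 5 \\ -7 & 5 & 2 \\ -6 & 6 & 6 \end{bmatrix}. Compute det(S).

|S| = -480

Expand along column 1:
  + (-5) · |5 2; 6 6| = (-5)·(30 − 12) = -90
  − (-7) · |-11 5; 6 6| = −(-7)·(-66 − 30) = -672
  + (-6) · |-11 5; 5 2| = (-6)·(-22 − 25) = 282
Sum: (-90) + (-672) + (282) = -480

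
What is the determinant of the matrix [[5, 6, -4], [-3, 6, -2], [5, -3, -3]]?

-150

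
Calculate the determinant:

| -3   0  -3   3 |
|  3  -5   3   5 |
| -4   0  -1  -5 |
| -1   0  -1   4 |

135

Expand along column 2 (it has 3 zeros):
  + (-5) · M_22   where M_22 = det([-3 -3 3; -4 -1 -5; -1 -1 4]) = -27
det = (+1)·(-5)·(-27) = 135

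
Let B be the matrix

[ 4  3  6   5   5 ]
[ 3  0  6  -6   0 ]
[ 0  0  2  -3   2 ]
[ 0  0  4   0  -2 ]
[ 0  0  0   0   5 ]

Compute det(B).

B is block upper-triangular with a 2×2 block and a 3×3 block on the diagonal, so its determinant equals the product of the determinants of the diagonal blocks.
det of the 2×2 block = -9
det of the 3×3 block = 60
det = (-9)·(60) = -540

-540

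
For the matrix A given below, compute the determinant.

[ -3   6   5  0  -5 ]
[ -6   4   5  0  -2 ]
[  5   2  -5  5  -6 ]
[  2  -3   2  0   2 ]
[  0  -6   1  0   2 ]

2070

Expand along column 4 (it has 4 zeros):
  − (5) · M_34   where M_34 = det([-3 6 5 -5; -6 4 5 -2; 2 -3 2 2; 0 -6 1 2]) = -414
det = (-1)·(5)·(-414) = 2070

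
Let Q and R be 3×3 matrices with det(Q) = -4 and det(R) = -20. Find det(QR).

80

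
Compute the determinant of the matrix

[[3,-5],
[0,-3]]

det = 3·(-3) − (-5)·0 = -9 − 0 = -9

The determinant is -9.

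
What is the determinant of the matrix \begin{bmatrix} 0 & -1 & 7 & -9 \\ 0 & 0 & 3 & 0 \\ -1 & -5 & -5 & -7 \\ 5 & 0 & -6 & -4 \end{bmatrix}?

558

Expand along row 2 (it has 3 zeros):
  − (3) · M_23   where M_23 = det([0 -1 -9; -1 -5 -7; 5 0 -4]) = -186
det = (-1)·(3)·(-186) = 558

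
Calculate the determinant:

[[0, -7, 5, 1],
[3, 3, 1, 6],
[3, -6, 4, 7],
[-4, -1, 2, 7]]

-1078

Expand along row 1 (it has 1 zero):
  − (-7) · M_12   where M_12 = det([3 1 6; 3 4 7; -4 2 7]) = 125
  + (5) · M_13   where M_13 = det([3 3 6; 3 -6 7; -4 -1 7]) = -414
  − (1) · M_14   where M_14 = det([3 3 1; 3 -6 4; -4 -1 2]) = -117
det = (-1)·(-7)·(125) + (+1)·(5)·(-414) + (-1)·(1)·(-117) = -1078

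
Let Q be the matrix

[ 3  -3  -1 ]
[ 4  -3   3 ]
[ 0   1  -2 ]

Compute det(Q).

The determinant is -19.

Expand along row 3:
  − 1 · |3 -1; 4 3| = −1·(9 − (-4)) = -13
  + (-2) · |3 -3; 4 -3| = (-2)·(-9 − (-12)) = -6
Sum: (-13) + (-6) = -19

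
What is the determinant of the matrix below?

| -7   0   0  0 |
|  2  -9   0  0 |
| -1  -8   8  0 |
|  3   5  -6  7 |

The matrix is lower triangular, so the determinant is the product of the diagonal entries:
det = (-7) · (-9) · (8) · (7) = 3528

3528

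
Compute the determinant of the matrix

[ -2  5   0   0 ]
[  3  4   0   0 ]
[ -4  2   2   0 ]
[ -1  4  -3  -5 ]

230

The matrix is block lower-triangular with a 2×2 block and a 2×2 block on the diagonal, so its determinant equals the product of the determinants of the diagonal blocks.
det of the 2×2 block = -23
det of the 2×2 block = -10
det = (-23)·(-10) = 230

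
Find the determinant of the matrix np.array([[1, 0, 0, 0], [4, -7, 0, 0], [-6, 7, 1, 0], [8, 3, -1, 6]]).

-42

The matrix is lower triangular, so the determinant is the product of the diagonal entries:
det = (1) · (-7) · (1) · (6) = -42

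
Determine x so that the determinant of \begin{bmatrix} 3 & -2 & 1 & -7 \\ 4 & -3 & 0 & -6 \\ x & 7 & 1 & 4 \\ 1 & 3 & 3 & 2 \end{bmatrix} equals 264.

x = 3

Expanding along the column containing x, det(B) is linear in x: det(B) = (15)·x + (219).
Set (15)·x + (219) = 264  ⇒  (15)·x = 45  ⇒  x = 3.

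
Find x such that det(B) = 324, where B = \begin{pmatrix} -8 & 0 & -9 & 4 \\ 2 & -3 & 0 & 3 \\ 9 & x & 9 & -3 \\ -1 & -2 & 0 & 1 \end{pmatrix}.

x = -8

Expanding along the row containing x, det(B) is linear in x: det(B) = (-45)·x + (-36).
Set (-45)·x + (-36) = 324  ⇒  (-45)·x = 360  ⇒  x = -8.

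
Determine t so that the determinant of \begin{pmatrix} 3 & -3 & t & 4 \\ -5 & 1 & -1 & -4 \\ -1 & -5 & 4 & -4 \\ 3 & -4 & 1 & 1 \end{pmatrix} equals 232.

5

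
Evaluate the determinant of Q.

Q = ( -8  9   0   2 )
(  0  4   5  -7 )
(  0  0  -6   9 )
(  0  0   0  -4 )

Q is upper triangular, so det(Q) is the product of the diagonal entries:
det = (-8) · (4) · (-6) · (-4) = -768

det(Q) = -768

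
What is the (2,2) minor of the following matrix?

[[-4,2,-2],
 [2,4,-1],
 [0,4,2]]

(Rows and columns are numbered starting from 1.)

-8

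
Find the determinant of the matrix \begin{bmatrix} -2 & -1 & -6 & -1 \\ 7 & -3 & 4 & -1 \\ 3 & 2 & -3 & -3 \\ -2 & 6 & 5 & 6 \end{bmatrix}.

-833

Expand along row 1:
  + (-2) · M_11   where M_11 = det([-3 4 -1; 2 -3 -3; 6 5 6]) = -139
  − (-1) · M_12   where M_12 = det([7 4 -1; 3 -3 -3; -2 5 6]) = -78
  + (-6) · M_13   where M_13 = det([7 -3 -1; 3 2 -3; -2 6 6]) = 224
  − (-1) · M_14   where M_14 = det([7 -3 4; 3 2 -3; -2 6 5]) = 311
det = (+1)·(-2)·(-139) + (-1)·(-1)·(-78) + (+1)·(-6)·(224) + (-1)·(-1)·(311) = -833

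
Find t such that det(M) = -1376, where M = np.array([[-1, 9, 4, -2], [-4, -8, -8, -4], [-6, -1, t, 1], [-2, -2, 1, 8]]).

t = -6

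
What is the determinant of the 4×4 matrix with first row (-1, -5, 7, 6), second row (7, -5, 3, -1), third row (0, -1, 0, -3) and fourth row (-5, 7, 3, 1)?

The determinant is 1348.

Expand along row 3 (it has 2 zeros):
  − (-1) · M_32   where M_32 = det([-1 7 6; 7 3 -1; -5 3 1]) = 196
  − (-3) · M_34   where M_34 = det([-1 -5 7; 7 -5 3; -5 7 3]) = 384
det = (-1)·(-1)·(196) + (-1)·(-3)·(384) = 1348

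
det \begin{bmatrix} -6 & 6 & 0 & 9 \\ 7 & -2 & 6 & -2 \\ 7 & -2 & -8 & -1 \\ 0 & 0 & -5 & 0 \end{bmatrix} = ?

Expand along row 4 (it has 3 zeros):
  − (-5) · M_43   where M_43 = det([-6 6 9; 7 -2 -2; 7 -2 -1]) = -30
det = (-1)·(-5)·(-30) = -150

-150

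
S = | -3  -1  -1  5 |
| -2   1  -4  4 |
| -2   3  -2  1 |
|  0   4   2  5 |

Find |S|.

|S| = -292

Expand along row 4 (it has 1 zero):
  + (4) · M_42   where M_42 = det([-3 -1 5; -2 -4 4; -2 -2 1]) = -26
  − (2) · M_43   where M_43 = det([-3 -1 5; -2 1 4; -2 3 1]) = 19
  + (5) · M_44   where M_44 = det([-3 -1 -1; -2 1 -4; -2 3 -2]) = -30
det = (+1)·(4)·(-26) + (-1)·(2)·(19) + (+1)·(5)·(-30) = -292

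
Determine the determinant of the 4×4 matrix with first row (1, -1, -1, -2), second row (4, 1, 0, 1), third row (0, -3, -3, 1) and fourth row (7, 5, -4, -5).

The determinant is 249.

Expand along row 2 (it has 1 zero):
  − (4) · M_21   where M_21 = det([-1 -1 -2; -3 -3 1; 5 -4 -5]) = -63
  + (1) · M_22   where M_22 = det([1 -1 -2; 0 -3 1; 7 -4 -5]) = -30
  + (1) · M_24   where M_24 = det([1 -1 -1; 0 -3 -3; 7 5 -4]) = 27
det = (-1)·(4)·(-63) + (+1)·(1)·(-30) + (+1)·(1)·(27) = 249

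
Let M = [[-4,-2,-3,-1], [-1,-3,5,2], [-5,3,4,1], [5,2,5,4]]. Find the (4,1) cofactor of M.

Delete row 4 and column 1; the remaining 3×3 submatrix is [-2 -3 -1; -3 5 2; 3 4 1].
Its determinant is 6.
The cofactor carries sign (−1)^(4+1) = −1, so C_{4,1} = −(6) = -6.

-6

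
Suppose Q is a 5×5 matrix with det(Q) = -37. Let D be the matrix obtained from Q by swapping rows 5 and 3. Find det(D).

37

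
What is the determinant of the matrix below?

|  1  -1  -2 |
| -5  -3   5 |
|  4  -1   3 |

Expand along row 1:
  + 1 · |-3 5; -1 3| = 1·(-9 − (-5)) = -4
  − (-1) · |-5 5; 4 3| = −(-1)·(-15 − 20) = -35
  + (-2) · |-5 -3; 4 -1| = (-2)·(5 − (-12)) = -34
Sum: (-4) + (-35) + (-34) = -73

The determinant is -73.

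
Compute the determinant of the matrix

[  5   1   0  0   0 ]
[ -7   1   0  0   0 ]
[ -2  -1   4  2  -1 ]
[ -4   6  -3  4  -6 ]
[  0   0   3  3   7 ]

The matrix is block lower-triangular with a 2×2 block and a 3×3 block on the diagonal, so its determinant equals the product of the determinants of the diagonal blocks.
det of the 2×2 block = 12
det of the 3×3 block = 211
det = (12)·(211) = 2532

2532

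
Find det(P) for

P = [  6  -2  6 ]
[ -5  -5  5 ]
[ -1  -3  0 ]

Expand along column 3:
  + 6 · |-5 -5; -1 -3| = 6·(15 − 5) = 60
  − 5 · |6 -2; -1 -3| = −5·(-18 − 2) = 100
Sum: (60) + (100) = 160

det(P) = 160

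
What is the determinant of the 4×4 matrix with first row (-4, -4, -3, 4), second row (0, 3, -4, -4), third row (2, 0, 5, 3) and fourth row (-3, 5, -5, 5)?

The determinant is 95.

Expand along row 2 (it has 1 zero):
  + (3) · M_22   where M_22 = det([-4 -3 4; 2 5 3; -3 -5 5]) = -83
  − (-4) · M_23   where M_23 = det([-4 -4 4; 2 0 3; -3 5 5]) = 176
  + (-4) · M_24   where M_24 = det([-4 -4 -3; 2 0 5; -3 5 -5]) = 90
det = (+1)·(3)·(-83) + (-1)·(-4)·(176) + (+1)·(-4)·(90) = 95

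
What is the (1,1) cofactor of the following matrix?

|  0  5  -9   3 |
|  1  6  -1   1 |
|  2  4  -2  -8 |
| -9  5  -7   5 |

The cofactor is -354.

Delete row 1 and column 1; the remaining 3×3 submatrix is [6 -1 1; 4 -2 -8; 5 -7 5].
Its determinant is -354.
The cofactor carries sign (−1)^(1+1) = +1, so C_{1,1} = +(-354) = -354.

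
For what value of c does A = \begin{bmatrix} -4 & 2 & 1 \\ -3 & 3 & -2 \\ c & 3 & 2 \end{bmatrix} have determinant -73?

Expanding along the column containing c, det(A) is linear in c: det(A) = (-7)·c + (-45).
Set (-7)·c + (-45) = -73  ⇒  (-7)·c = -28  ⇒  c = 4.

c = 4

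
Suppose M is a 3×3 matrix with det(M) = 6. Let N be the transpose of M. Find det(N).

6

det(Mᵀ) = det(M).
det(N) = (1)·(6) = 6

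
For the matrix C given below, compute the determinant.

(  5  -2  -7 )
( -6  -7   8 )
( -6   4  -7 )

Expand along row 1:
  + 5 · |-7 8; 4 -7| = 5·(49 − 32) = 85
  − (-2) · |-6 8; -6 -7| = −(-2)·(42 − (-48)) = 180
  + (-7) · |-6 -7; -6 4| = (-7)·(-24 − 42) = 462
Sum: (85) + (180) + (462) = 727

727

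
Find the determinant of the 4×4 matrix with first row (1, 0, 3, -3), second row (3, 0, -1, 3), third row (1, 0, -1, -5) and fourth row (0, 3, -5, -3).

Expand along column 2 (it has 3 zeros):
  + (3) · M_42   where M_42 = det([1 3 -3; 3 -1 3; 1 -1 -5]) = 68
det = (+1)·(3)·(68) = 204

204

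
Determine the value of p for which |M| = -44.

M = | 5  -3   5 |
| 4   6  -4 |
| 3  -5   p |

p = 5

Expanding along the row containing p, det(M) is linear in p: det(M) = (42)·p + (-254).
Set (42)·p + (-254) = -44  ⇒  (42)·p = 210  ⇒  p = 5.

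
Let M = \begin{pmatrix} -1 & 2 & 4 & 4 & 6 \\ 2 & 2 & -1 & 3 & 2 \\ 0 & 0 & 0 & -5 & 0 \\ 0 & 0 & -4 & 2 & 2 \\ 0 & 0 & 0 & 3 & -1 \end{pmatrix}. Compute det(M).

|M| = -120

M is block upper-triangular with a 2×2 block and a 3×3 block on the diagonal, so its determinant equals the product of the determinants of the diagonal blocks.
det of the 2×2 block = -6
det of the 3×3 block = 20
det = (-6)·(20) = -120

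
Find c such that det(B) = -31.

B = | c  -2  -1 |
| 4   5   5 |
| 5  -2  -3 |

c = -2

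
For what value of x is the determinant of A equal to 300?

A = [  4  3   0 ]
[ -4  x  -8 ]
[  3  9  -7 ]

Expanding along the column containing x, det(A) is linear in x: det(A) = (-28)·x + (132).
Set (-28)·x + (132) = 300  ⇒  (-28)·x = 168  ⇒  x = -6.

-6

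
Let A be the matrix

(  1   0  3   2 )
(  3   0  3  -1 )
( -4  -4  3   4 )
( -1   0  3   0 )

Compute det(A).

The determinant is 120.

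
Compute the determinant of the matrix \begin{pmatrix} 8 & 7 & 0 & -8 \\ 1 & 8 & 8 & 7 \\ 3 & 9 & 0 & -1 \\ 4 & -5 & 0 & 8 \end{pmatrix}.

The determinant is -5984.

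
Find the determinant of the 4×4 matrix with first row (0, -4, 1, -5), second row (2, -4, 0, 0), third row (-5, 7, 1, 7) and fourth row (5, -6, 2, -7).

The determinant is -282.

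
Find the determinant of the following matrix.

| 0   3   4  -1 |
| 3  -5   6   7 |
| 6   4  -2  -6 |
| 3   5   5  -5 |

Expand along row 1 (it has 1 zero):
  − (3) · M_12   where M_12 = det([3 6 7; 6 -2 -6; 3 5 -5]) = 444
  + (4) · M_13   where M_13 = det([3 -5 7; 6 4 -6; 3 5 -5]) = 96
  − (-1) · M_14   where M_14 = det([3 -5 6; 6 4 -2; 3 5 5]) = 378
det = (-1)·(3)·(444) + (+1)·(4)·(96) + (-1)·(-1)·(378) = -570

-570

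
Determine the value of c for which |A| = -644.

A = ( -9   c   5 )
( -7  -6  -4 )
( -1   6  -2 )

Expanding along the row containing c, det(A) is linear in c: det(A) = (-10)·c + (-564).
Set (-10)·c + (-564) = -644  ⇒  (-10)·c = -80  ⇒  c = 8.

8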